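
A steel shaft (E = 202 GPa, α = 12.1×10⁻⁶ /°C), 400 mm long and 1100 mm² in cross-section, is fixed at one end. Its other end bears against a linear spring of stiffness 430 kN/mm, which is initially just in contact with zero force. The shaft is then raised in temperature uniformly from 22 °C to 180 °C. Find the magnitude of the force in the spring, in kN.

P ≈ 185 kN

If the spring were absent the shaft would lengthen by αΔT L = 12.1×10⁻⁶ × 158 × 400 = 0.7647 mm.
With a force P in the spring, the elastic change of the shaft is PL/(AE) and that of the spring is P/k; compatibility requires their sum to equal δ_free.
P [ L/(AE) + 1/k ] = δ_free → P [ 400/(1100×202×10³) + 1/(430×10³) ] = 0.7647.
P = 0.7647 / 4.126×10⁻⁶ = 185400 N.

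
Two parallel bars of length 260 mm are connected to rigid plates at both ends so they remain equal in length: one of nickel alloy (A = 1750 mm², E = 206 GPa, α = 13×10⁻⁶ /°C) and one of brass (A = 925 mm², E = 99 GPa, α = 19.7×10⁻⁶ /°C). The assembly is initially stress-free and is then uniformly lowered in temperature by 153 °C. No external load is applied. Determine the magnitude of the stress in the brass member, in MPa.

The brass has the larger α, so on cooling it would change length more than the nickel alloy if both were free. The rigid plates force a common final length, so the brass is put into tension and the nickel alloy into compression, with equal and opposite forces P (no external load).
Setting the final lengths equal and cancelling L: (α₁ − α₂)ΔT = P/(A₁E₁) + P/(A₂E₂).
|α₁ − α₂|·ΔT = 6.7×10⁻⁶ × 153 = 0.001025.
1/(A₁E₁) + 1/(A₂E₂) = 1/(1750×206×10³) + 1/(925×99×10³) = 1.369×10⁻⁸ N⁻¹.
P = 0.001025 / 1.369×10⁻⁸ = 74860 N = 74.86 kN.
σ_{brass} = P/A₂ = 74860/925 = 80.93 MPa, tensile.

σ ≈ 80.9 MPa (tensile)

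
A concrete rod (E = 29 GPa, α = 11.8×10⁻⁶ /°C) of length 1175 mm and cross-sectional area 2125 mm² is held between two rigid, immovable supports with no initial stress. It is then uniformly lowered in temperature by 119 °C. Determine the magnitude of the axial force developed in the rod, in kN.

With zero net strain, σ = E·αΔT = 29 GPa × 11.8×10⁻⁶ × 119 = 40.72 MPa.
Then P = σA = 40.72 × 2125 mm² = 86.53 kN, tensile.

P ≈ 86.5 kN (tensile)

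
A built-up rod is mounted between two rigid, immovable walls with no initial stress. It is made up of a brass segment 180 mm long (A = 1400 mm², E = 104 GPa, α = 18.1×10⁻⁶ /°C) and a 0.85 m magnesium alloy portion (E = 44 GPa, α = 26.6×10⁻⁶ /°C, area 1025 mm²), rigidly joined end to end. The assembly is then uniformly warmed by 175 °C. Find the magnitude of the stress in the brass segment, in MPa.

If the supports were absent, the total length change would be Σ αᵢΔT Lᵢ = 18.1×10⁻⁶×175×180 + 26.6×10⁻⁶×175×850 = 4.527 mm.
Since the ends are fixed, an axial force P builds up, equal in every segment, with P · Σ Lᵢ/(AᵢEᵢ) = δ_free.
The series flexibility is Σ Lᵢ/(AᵢEᵢ) = 180/(1400×104×10³) + 850/(1025×44×10³) = 2.008×10⁻⁵ mm/N.
Hence P = δ_free / Σ(L/AE) = 4.527/2.008×10⁻⁵ = 225.4 kN (compressive).
σ_{brass} = P / A = 225400 / 1400 = 161 MPa.

σ ≈ 161 MPa (compressive)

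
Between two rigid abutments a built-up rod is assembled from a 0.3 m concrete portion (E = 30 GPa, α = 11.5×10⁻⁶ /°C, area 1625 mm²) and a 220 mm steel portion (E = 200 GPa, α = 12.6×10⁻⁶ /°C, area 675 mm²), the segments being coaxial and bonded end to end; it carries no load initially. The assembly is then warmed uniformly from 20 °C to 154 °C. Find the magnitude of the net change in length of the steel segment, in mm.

|ΔL| ≈ 0.197 mm

Free thermal expansion of the whole bar: Σ αᵢΔT Lᵢ = 11.5×10⁻⁶×134×300 + 12.6×10⁻⁶×134×220 = 0.8337 mm.
Since the ends are fixed, an axial force P builds up, equal in every segment, with P · Σ Lᵢ/(AᵢEᵢ) = δ_free.
Σ Lᵢ/(AᵢEᵢ) = 300/(1625×30×10³) + 220/(675×200×10³) = 7.783×10⁻⁶ mm/N.
Hence P = δ_free / Σ(L/AE) = 0.8337/7.783×10⁻⁶ = 107.1 kN (compressive).
For the steel segment, free thermal change = 12.6×10⁻⁶×134×220 = 0.3714 mm and elastic change from P = 107100×220/(675×200×10³) = 0.1746 mm; these oppose, so the net change is 0.197 mm (segment lengthens).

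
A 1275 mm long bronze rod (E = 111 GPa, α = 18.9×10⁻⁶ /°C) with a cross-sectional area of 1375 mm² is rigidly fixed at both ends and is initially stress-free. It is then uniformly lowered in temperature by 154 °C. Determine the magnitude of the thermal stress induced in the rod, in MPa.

σ ≈ 323 MPa (tensile)

The supports are rigid, so the total axial strain is zero. The restrained thermal strain is ε = αΔT = 18.9×10⁻⁶ × 154 = 2910.6×10⁻⁶.
σ = EαΔT = 111×10³ × 18.9×10⁻⁶ × 154 = 323.1 MPa (tensile; the rod is trying to contract).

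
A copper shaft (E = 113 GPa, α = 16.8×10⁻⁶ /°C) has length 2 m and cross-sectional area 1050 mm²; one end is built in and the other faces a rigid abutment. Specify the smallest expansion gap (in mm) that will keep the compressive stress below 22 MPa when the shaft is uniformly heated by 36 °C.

g ≈ 0.82 mm

Free expansion if unrestrained: δ_free = αΔT L = 16.8×10⁻⁶ × 36 × 2000 = 1.21 mm.
A stress of 22 MPa corresponds to the wall pushing the shaft back by σL/E = 22×2000/(113×10³) = 0.3894 mm.
The gap must absorb the remainder: g_min = 1.21 − 0.3894 = 0.8202 mm.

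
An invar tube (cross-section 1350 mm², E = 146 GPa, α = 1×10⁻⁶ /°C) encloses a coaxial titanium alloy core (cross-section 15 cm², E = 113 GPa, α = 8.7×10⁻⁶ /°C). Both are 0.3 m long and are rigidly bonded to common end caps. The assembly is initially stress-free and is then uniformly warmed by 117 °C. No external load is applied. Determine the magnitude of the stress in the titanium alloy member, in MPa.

Both members must finish at the same length. With the larger α, the titanium alloy tends to over-expand; the plates restrain it, putting the titanium alloy in compression and the invar in tension. With no external load the two internal forces are equal and opposite, magnitude P.
Compatibility of the two members (thermal + elastic change equal): (α₁ − α₂)ΔT = P·[1/(A₁E₁) + 1/(A₂E₂)].
|α₁ − α₂|·ΔT = 7.7×10⁻⁶ × 117 = 0.0009009.
1/(A₁E₁) + 1/(A₂E₂) = 1/(1350×146×10³) + 1/(1500×113×10³) = 1.097×10⁻⁸ N⁻¹.
P = 0.0009009 / 1.097×10⁻⁸ = 82100 N = 82.1 kN.
σ_{titanium alloy} = P/A₂ = 82100/1500 = 54.73 MPa, compressive.

σ ≈ 54.7 MPa (compressive)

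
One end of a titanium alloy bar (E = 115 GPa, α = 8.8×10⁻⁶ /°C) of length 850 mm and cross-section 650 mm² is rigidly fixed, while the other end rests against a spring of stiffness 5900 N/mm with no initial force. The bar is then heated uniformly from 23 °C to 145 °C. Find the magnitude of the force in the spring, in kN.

If the spring were absent the bar would lengthen by αΔT L = 8.8×10⁻⁶ × 122 × 850 = 0.9126 mm.
With a force P in the spring, the elastic change of the bar is PL/(AE) and that of the spring is P/k; compatibility requires their sum to equal δ_free.
So P = δ_free / [L/(AE) + 1/k] = 0.9126 / [ 850/(650×115×10³) + 1/(5900) ].
P = 0.9126 / 0.0001809 = 5046 N.

P ≈ 5.05 kN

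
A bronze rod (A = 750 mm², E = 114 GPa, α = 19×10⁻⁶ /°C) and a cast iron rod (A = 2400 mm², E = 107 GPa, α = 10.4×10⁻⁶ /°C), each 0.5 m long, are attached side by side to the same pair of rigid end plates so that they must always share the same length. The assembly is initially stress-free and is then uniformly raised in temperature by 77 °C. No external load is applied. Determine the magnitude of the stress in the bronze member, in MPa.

σ ≈ 56.6 MPa (compressive)

Equilibrium of a rigid end plate with no external load gives equal and opposite internal forces ±P in the two members. Since α_{bronze} > α_{cast iron}, heating drives the bronze into compression and the cast iron into tension.
Equating the net (thermal + elastic) strains gives |α₁ − α₂|·ΔT = P·[1/(A₁E₁) + 1/(A₂E₂)].
|α₁ − α₂|·ΔT = 8.6×10⁻⁶ × 77 = 0.0006622.
1/(A₁E₁) + 1/(A₂E₂) = 1/(750×114×10³) + 1/(2400×107×10³) = 1.559×10⁻⁸ N⁻¹.
P = 0.0006622 / 1.559×10⁻⁸ = 42480 N = 42.48 kN.
σ_{bronze} = P/A₁ = 42480/750 = 56.63 MPa, compressive.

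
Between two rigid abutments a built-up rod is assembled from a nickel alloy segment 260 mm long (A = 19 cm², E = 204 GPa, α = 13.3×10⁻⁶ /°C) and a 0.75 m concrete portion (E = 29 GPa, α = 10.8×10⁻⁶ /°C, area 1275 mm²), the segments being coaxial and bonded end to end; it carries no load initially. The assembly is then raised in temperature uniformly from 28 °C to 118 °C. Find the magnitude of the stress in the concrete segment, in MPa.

σ ≈ 38.9 MPa (compressive)

With the walls removed the bar would change length by δ_free = Σ αᵢΔT Lᵢ = 13.3×10⁻⁶×90×260 + 10.8×10⁻⁶×90×750 = 1.04 mm.
Since the ends are fixed, an axial force P builds up, equal in every segment, with P · Σ Lᵢ/(AᵢEᵢ) = δ_free.
The series flexibility is Σ Lᵢ/(AᵢEᵢ) = 260/(1900×204×10³) + 750/(1275×29×10³) = 2.095×10⁻⁵ mm/N.
So P = 1.04 / 2.095×10⁻⁵ = 49.64 kN, compressive.
σ_{concrete} = P / A = 49640 / 1275 = 38.93 MPa.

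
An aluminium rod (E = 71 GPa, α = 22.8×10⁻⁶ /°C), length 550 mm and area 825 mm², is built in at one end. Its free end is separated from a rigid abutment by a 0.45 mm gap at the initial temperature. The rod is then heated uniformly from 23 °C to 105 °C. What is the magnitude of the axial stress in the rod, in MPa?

If the wall were absent the rod would grow by αΔT L = 22.8×10⁻⁶ × 82 × 550 = 1.028 mm.
After closing the 0.45 mm clearance, 1.028 − 0.45 = 0.5783 mm of expansion remains to be suppressed by the wall.
That suppressed elongation corresponds to σ = E·Δ/L = 71×10³ × 0.5783/550 = 74.65 MPa.

σ ≈ 74.7 MPa (compressive)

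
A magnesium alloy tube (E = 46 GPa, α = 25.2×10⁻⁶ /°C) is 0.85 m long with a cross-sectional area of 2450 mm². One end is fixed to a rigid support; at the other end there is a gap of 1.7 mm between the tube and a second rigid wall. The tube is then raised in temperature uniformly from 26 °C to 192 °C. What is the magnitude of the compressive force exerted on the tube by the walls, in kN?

P ≈ 246 kN

Unrestrained expansion: δ_free = αΔT L = 25.2×10⁻⁶ × 166 × 850 = 3.556 mm.
After closing the 1.7 mm clearance, 3.556 − 1.7 = 1.856 mm of expansion remains to be suppressed by the wall.
That suppressed elongation corresponds to σ = E·Δ/L = 46×10³ × 1.856/850 = 100.4 MPa.
Force on the wall = σA = 100.4 × 2450 mm² = 246 kN.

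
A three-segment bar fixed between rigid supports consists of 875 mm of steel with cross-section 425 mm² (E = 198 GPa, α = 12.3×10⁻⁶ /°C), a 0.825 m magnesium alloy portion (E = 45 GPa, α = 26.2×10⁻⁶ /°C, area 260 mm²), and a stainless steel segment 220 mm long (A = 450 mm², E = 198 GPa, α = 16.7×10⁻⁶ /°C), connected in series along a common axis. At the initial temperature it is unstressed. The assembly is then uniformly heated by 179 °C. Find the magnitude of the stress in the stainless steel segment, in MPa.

σ ≈ 172 MPa (compressive)

Free thermal expansion of the whole bar: Σ αᵢΔT Lᵢ = 12.3×10⁻⁶×179×875 + 26.2×10⁻⁶×179×825 + 16.7×10⁻⁶×179×220 = 6.453 mm.
Since the ends are fixed, an axial force P builds up, equal in every segment, with P · Σ Lᵢ/(AᵢEᵢ) = δ_free.
The series flexibility is Σ Lᵢ/(AᵢEᵢ) = 875/(425×198×10³) + 825/(260×45×10³) + 220/(450×198×10³) = 8.338×10⁻⁵ mm/N.
Hence P = δ_free / Σ(L/AE) = 6.453/8.338×10⁻⁵ = 77.4 kN (compressive).
σ_{stainless steel} = P / A = 77400 / 450 = 172 MPa.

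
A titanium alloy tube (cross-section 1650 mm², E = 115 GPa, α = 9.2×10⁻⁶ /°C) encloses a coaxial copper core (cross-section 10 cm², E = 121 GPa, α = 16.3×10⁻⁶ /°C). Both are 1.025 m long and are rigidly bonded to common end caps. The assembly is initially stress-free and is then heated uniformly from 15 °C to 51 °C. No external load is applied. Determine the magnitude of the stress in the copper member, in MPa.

σ ≈ 18.9 MPa (compressive)

Both members must finish at the same length. With the larger α, the copper tends to over-expand; the plates restrain it, putting the copper in compression and the titanium alloy in tension. With no external load the two internal forces are equal and opposite, magnitude P.
Equating the net (thermal + elastic) strains gives |α₁ − α₂|·ΔT = P·[1/(A₁E₁) + 1/(A₂E₂)].
|α₁ − α₂|·ΔT = 7.1×10⁻⁶ × 36 = 0.0002556.
1/(A₁E₁) + 1/(A₂E₂) = 1/(1650×115×10³) + 1/(1000×121×10³) = 1.353×10⁻⁸ N⁻¹.
P = 0.0002556 / 1.353×10⁻⁸ = 18880 N = 18.88 kN.
σ_{copper} = P/A₂ = 18880/1000 = 18.88 MPa, compressive.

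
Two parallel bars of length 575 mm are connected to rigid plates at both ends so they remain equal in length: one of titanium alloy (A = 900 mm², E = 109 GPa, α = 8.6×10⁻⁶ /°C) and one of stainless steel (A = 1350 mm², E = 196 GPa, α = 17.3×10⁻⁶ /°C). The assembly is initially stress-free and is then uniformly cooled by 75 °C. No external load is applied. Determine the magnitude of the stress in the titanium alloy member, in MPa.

σ ≈ 51.9 MPa (compressive)

Both members must finish at the same length. With the larger α, the stainless steel tends to over-contract; the plates restrain it, putting the stainless steel in tension and the titanium alloy in compression. With no external load the two internal forces are equal and opposite, magnitude P.
Compatibility of the two members (thermal + elastic change equal): (α₁ − α₂)ΔT = P·[1/(A₁E₁) + 1/(A₂E₂)].
|α₁ − α₂|·ΔT = 8.7×10⁻⁶ × 75 = 0.0006525.
1/(A₁E₁) + 1/(A₂E₂) = 1/(900×109×10³) + 1/(1350×196×10³) = 1.397×10⁻⁸ N⁻¹.
P = 0.0006525 / 1.397×10⁻⁸ = 46700 N = 46.7 kN.
σ_{titanium alloy} = P/A₁ = 46700/900 = 51.89 MPa, compressive.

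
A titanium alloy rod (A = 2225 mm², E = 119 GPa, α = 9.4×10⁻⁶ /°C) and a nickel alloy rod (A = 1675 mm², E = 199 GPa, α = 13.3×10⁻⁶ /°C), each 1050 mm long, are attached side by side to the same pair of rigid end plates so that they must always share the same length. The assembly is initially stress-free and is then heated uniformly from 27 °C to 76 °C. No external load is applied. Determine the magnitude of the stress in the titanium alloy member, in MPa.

σ ≈ 12.7 MPa (tensile)

The nickel alloy has the larger α, so on heating it would change length more than the titanium alloy if both were free. The rigid plates force a common final length, so the nickel alloy is put into compression and the titanium alloy into tension, with equal and opposite forces P (no external load).
Equating the net (thermal + elastic) strains gives |α₁ − α₂|·ΔT = P·[1/(A₁E₁) + 1/(A₂E₂)].
|α₁ − α₂|·ΔT = 3.9×10⁻⁶ × 49 = 0.0001911.
1/(A₁E₁) + 1/(A₂E₂) = 1/(2225×119×10³) + 1/(1675×199×10³) = 6.777×10⁻⁹ N⁻¹.
P = 0.0001911 / 6.777×10⁻⁹ = 28200 N = 28.2 kN.
σ_{titanium alloy} = P/A₁ = 28200/2225 = 12.67 MPa, tensile.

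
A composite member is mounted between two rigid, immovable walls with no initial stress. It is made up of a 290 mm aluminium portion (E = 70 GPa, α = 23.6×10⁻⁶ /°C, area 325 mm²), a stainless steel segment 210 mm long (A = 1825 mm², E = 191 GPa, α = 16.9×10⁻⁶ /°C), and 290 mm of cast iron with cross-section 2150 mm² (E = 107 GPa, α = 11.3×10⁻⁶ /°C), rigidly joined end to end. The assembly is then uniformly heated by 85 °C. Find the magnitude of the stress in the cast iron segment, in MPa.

Free thermal expansion of the whole bar: Σ αᵢΔT Lᵢ = 23.6×10⁻⁶×85×290 + 16.9×10⁻⁶×85×210 + 11.3×10⁻⁶×85×290 = 1.162 mm.
The walls prevent any net length change, so an axial force P (same in every segment) develops. Compatibility: P · Σ Lᵢ/(AᵢEᵢ) = δ_free.
The series flexibility is Σ Lᵢ/(AᵢEᵢ) = 290/(325×70×10³) + 210/(1825×191×10³) + 290/(2150×107×10³) = 1.461×10⁻⁵ mm/N.
So P = 1.162 / 1.461×10⁻⁵ = 79.53 kN, compressive.
σ_{cast iron} = P / A = 79530 / 2150 = 36.99 MPa.

σ ≈ 37 MPa (compressive)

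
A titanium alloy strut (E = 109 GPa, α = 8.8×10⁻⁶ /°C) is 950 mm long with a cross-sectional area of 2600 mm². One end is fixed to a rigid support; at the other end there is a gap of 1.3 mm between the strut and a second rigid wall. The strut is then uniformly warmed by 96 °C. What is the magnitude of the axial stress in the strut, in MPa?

σ ≈ 0 MPa

If the wall were absent the strut would grow by αΔT L = 8.8×10⁻⁶ × 96 × 950 = 0.8026 mm.
This is smaller than the 1.3 mm clearance, so the strut expands freely without reaching the stop — the stress is zero.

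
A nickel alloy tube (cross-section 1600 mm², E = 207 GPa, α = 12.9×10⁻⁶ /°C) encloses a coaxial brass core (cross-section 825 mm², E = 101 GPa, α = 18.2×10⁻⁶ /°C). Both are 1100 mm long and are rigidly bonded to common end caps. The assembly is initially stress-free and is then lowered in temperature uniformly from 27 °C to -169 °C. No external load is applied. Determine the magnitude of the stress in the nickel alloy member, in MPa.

Equilibrium of a rigid end plate with no external load gives equal and opposite internal forces ±P in the two members. Since α_{brass} > α_{nickel alloy}, cooling drives the brass into tension and the nickel alloy into compression.
Setting the final lengths equal and cancelling L: (α₁ − α₂)ΔT = P/(A₁E₁) + P/(A₂E₂).
|α₁ − α₂|·ΔT = 5.3×10⁻⁶ × 196 = 0.001039.
1/(A₁E₁) + 1/(A₂E₂) = 1/(1600×207×10³) + 1/(825×101×10³) = 1.502×10⁻⁸ N⁻¹.
P = 0.001039 / 1.502×10⁻⁸ = 69160 N = 69.16 kN.
σ_{nickel alloy} = P/A₁ = 69160/1600 = 43.22 MPa, compressive.

σ ≈ 43.2 MPa (compressive)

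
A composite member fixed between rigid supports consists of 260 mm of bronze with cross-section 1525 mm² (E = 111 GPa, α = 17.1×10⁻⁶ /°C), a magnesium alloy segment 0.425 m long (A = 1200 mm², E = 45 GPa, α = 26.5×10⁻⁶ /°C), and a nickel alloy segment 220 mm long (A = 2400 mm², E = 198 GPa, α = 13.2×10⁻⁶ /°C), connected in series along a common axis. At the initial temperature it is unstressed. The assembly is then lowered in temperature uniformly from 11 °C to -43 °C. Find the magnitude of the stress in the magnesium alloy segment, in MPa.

If the supports were absent, the total length change would be Σ αᵢΔT Lᵢ = 17.1×10⁻⁶×54×260 + 26.5×10⁻⁶×54×425 + 13.2×10⁻⁶×54×220 = 1.005 mm.
Since the ends are fixed, an axial force P builds up, equal in every segment, with P · Σ Lᵢ/(AᵢEᵢ) = δ_free.
Σ Lᵢ/(AᵢEᵢ) = 260/(1525×111×10³) + 425/(1200×45×10³) + 220/(2400×198×10³) = 9.869×10⁻⁶ mm/N.
P = 1.005 / 9.869×10⁻⁶ = 101800 N = 101.8 kN, tensile.
σ_{magnesium alloy} = P / A = 101800 / 1200 = 84.87 MPa.

σ ≈ 84.9 MPa (tensile)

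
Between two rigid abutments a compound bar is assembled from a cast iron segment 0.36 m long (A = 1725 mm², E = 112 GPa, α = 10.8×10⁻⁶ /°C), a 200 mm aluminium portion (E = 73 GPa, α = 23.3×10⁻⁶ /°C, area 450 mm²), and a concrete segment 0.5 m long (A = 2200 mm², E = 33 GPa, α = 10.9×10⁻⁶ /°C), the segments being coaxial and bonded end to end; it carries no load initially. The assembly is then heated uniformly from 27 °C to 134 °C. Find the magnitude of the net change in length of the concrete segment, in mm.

|ΔL| ≈ 0.112 mm

Free thermal expansion of the whole bar: Σ αᵢΔT Lᵢ = 10.8×10⁻⁶×107×360 + 23.3×10⁻⁶×107×200 + 10.9×10⁻⁶×107×500 = 1.498 mm.
The walls prevent any net length change, so an axial force P (same in every segment) develops. Compatibility: P · Σ Lᵢ/(AᵢEᵢ) = δ_free.
The series flexibility is Σ Lᵢ/(AᵢEᵢ) = 360/(1725×112×10³) + 200/(450×73×10³) + 500/(2200×33×10³) = 1.484×10⁻⁵ mm/N.
So P = 1.498 / 1.484×10⁻⁵ = 100.9 kN, compressive.
For the concrete segment, free thermal change = 10.9×10⁻⁶×107×500 = 0.5832 mm and elastic change from P = 100900×500/(2200×33×10³) = 0.6952 mm; these oppose, so the net change is 0.112 mm (segment shortens).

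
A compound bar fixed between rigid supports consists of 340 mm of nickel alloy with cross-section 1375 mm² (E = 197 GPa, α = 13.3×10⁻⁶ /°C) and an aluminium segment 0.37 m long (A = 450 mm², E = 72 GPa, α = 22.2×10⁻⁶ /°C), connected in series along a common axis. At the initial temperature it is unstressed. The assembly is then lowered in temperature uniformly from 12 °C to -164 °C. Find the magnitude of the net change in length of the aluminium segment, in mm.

With the walls removed the bar would change length by δ_free = Σ αᵢΔT Lᵢ = 13.3×10⁻⁶×176×340 + 22.2×10⁻⁶×176×370 = 2.242 mm.
Since the ends are fixed, an axial force P builds up, equal in every segment, with P · Σ Lᵢ/(AᵢEᵢ) = δ_free.
Σ Lᵢ/(AᵢEᵢ) = 340/(1375×197×10³) + 370/(450×72×10³) = 1.267×10⁻⁵ mm/N.
P = 2.242 / 1.267×10⁻⁵ = 176800 N = 176.8 kN, tensile.
For the aluminium segment, free thermal change = 22.2×10⁻⁶×176×370 = 1.446 mm and elastic change from P = 176800×370/(450×72×10³) = 2.02 mm; these oppose, so the net change is 0.574 mm (segment lengthens).

|ΔL| ≈ 0.574 mm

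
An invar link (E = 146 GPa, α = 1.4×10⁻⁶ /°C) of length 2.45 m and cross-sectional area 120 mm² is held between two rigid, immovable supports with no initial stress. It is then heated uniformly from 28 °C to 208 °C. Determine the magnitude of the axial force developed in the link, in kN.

The ends cannot move, so σ = EαΔT = 146×10³ × 1.4×10⁻⁶ × 180 = 36.79 MPa.
Axial force P = σA = 36.79 × 120 = 4415 N = 4.415 kN, compressive.

P ≈ 4.42 kN (compressive)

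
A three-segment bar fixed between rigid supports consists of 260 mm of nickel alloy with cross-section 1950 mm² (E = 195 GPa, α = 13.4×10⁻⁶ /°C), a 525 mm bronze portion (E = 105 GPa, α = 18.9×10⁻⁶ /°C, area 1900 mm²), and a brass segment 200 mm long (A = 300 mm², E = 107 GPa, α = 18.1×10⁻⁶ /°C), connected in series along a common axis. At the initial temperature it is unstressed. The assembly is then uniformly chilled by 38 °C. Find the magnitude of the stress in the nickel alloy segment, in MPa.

σ ≈ 34.8 MPa (tensile)

Free thermal contraction of the whole bar: Σ αᵢΔT Lᵢ = 13.4×10⁻⁶×38×260 + 18.9×10⁻⁶×38×525 + 18.1×10⁻⁶×38×200 = 0.647 mm.
Since the ends are fixed, an axial force P builds up, equal in every segment, with P · Σ Lᵢ/(AᵢEᵢ) = δ_free.
The series flexibility is Σ Lᵢ/(AᵢEᵢ) = 260/(1950×195×10³) + 525/(1900×105×10³) + 200/(300×107×10³) = 9.546×10⁻⁶ mm/N.
P = 0.647 / 9.546×10⁻⁶ = 67780 N = 67.78 kN, tensile.
σ_{nickel alloy} = P / A = 67780 / 1950 = 34.76 MPa.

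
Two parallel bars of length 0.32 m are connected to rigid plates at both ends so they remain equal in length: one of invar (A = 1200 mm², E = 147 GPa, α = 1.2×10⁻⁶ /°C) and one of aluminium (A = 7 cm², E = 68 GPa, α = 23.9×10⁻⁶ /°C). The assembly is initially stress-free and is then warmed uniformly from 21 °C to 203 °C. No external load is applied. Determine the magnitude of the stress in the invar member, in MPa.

The aluminium has the larger α, so on heating it would change length more than the invar if both were free. The rigid plates force a common final length, so the aluminium is put into compression and the invar into tension, with equal and opposite forces P (no external load).
Compatibility of the two members (thermal + elastic change equal): (α₁ − α₂)ΔT = P·[1/(A₁E₁) + 1/(A₂E₂)].
|α₁ − α₂|·ΔT = 22.7×10⁻⁶ × 182 = 0.004131.
1/(A₁E₁) + 1/(A₂E₂) = 1/(1200×147×10³) + 1/(700×68×10³) = 2.668×10⁻⁸ N⁻¹.
So P = 0.004131 / 2.668×10⁻⁸ = 154.9 kN.
σ_{invar} = P/A₁ = 154900/1200 = 129.1 MPa, tensile.

σ ≈ 129 MPa (tensile)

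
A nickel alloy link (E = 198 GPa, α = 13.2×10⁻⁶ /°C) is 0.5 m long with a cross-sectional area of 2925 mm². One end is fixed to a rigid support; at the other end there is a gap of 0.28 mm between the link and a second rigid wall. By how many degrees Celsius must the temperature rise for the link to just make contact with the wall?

Contact occurs when the free expansion equals the gap: αΔT L = 0.28 mm.
ΔT = 0.28 / (13.2×10⁻⁶ × 500) = 42.42 °C.

ΔT ≈ 42.4 °C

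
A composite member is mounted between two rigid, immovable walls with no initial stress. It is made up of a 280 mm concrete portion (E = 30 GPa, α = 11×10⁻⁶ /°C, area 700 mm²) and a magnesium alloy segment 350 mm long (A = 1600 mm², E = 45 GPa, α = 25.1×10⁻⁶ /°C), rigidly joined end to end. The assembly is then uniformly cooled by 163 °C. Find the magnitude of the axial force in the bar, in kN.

Free thermal contraction of the whole bar: Σ αᵢΔT Lᵢ = 11×10⁻⁶×163×280 + 25.1×10⁻⁶×163×350 = 1.934 mm.
The rigid supports impose zero overall length change; the single axial force P common to all segments must satisfy P Σ Lᵢ/(AᵢEᵢ) = δ_free.
Σ Lᵢ/(AᵢEᵢ) = 280/(700×30×10³) + 350/(1600×45×10³) = 1.819×10⁻⁵ mm/N.
Hence P = δ_free / Σ(L/AE) = 1.934/1.819×10⁻⁵ = 106.3 kN (tensile).

P ≈ 106 kN (tensile)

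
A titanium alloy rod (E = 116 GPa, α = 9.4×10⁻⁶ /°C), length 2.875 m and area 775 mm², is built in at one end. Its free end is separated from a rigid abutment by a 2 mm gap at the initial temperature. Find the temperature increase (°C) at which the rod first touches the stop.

The gap closes when αΔT L = 2 mm, since the rod is still unstressed at that instant.
ΔT = 2 / (9.4×10⁻⁶ × 2875) = 74.01 °C.

ΔT ≈ 74 °C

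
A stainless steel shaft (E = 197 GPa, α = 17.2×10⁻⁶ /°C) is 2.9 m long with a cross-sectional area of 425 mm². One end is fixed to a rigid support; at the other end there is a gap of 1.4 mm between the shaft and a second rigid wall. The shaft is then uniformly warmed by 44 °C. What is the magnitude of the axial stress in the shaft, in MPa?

Free thermal elongation = αΔT L = 17.2×10⁻⁶ × 44 × 2900 = 2.195 mm.
The gap closes (δ_free > 1.4 mm) and the wall then resists a further 2.195 − 1.4 = 0.7947 mm of expansion.
So σ = E(δ_free − g)/L = 197×10³ × 0.7947/2900 = 53.99 MPa.

σ ≈ 54 MPa (compressive)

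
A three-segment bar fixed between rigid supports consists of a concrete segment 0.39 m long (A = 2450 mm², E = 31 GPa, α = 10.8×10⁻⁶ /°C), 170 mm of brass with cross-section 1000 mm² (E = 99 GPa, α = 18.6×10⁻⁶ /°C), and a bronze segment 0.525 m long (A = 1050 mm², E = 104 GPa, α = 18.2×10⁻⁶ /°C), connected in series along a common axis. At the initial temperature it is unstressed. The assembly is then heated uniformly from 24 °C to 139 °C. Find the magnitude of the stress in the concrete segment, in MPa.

With the walls removed the bar would change length by δ_free = Σ αᵢΔT Lᵢ = 10.8×10⁻⁶×115×390 + 18.6×10⁻⁶×115×170 + 18.2×10⁻⁶×115×525 = 1.947 mm.
Since the ends are fixed, an axial force P builds up, equal in every segment, with P · Σ Lᵢ/(AᵢEᵢ) = δ_free.
The series flexibility is Σ Lᵢ/(AᵢEᵢ) = 390/(2450×31×10³) + 170/(1000×99×10³) + 525/(1050×104×10³) = 1.166×10⁻⁵ mm/N.
P = 1.947 / 1.166×10⁻⁵ = 167000 N = 167 kN, compressive.
σ_{concrete} = P / A = 167000 / 2450 = 68.15 MPa.

σ ≈ 68.2 MPa (compressive)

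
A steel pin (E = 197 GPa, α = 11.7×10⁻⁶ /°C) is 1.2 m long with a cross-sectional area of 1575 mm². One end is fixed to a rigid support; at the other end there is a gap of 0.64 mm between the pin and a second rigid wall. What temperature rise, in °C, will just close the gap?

ΔT ≈ 45.6 °C

Contact occurs when the free expansion equals the gap: αΔT L = 0.64 mm.
ΔT = 0.64 / (11.7×10⁻⁶ × 1200) = 45.58 °C.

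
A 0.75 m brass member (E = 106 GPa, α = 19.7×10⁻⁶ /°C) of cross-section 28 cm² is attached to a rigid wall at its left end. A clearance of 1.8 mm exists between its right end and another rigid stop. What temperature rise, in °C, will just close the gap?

ΔT ≈ 122 °C

Contact occurs when the free expansion equals the gap: αΔT L = 1.8 mm.
ΔT = 1.8 / (19.7×10⁻⁶ × 750) = 121.8 °C.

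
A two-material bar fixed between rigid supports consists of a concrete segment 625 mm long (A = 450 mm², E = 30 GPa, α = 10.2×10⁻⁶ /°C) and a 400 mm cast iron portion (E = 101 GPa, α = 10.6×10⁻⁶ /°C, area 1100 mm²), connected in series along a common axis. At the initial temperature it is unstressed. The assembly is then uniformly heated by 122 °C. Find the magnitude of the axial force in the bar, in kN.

P ≈ 26 kN (compressive)

With the walls removed the bar would change length by δ_free = Σ αᵢΔT Lᵢ = 10.2×10⁻⁶×122×625 + 10.6×10⁻⁶×122×400 = 1.295 mm.
The walls prevent any net length change, so an axial force P (same in every segment) develops. Compatibility: P · Σ Lᵢ/(AᵢEᵢ) = δ_free.
Σ Lᵢ/(AᵢEᵢ) = 625/(450×30×10³) + 400/(1100×101×10³) = 4.99×10⁻⁵ mm/N.
Hence P = δ_free / Σ(L/AE) = 1.295/4.99×10⁻⁵ = 25.95 kN (compressive).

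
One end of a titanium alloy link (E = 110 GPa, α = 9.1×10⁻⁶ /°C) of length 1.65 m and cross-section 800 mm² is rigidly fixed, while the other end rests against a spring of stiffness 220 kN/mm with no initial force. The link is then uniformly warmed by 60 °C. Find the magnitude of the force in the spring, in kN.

P ≈ 38.7 kN

The unrestrained thermal change is αΔT L = 9.1×10⁻⁶ × 60 × 1650 = 0.9009 mm.
Let P be the compressive force at the spring. The link shortens elastically by PL/(AE) and the spring compresses by P/k; together these equal δ_free.
So P = δ_free / [L/(AE) + 1/k] = 0.9009 / [ 1650/(800×110×10³) + 1/(220×10³) ].
P = 0.9009 / 2.33×10⁻⁵ = 38670 N.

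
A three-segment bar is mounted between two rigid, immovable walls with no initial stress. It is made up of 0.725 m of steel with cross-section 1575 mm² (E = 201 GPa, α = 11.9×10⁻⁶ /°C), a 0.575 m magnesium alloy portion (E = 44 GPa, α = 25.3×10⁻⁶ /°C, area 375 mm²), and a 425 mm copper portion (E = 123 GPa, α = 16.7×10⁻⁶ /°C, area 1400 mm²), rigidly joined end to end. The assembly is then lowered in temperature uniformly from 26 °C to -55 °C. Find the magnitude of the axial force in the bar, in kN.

Free thermal contraction of the whole bar: Σ αᵢΔT Lᵢ = 11.9×10⁻⁶×81×725 + 25.3×10⁻⁶×81×575 + 16.7×10⁻⁶×81×425 = 2.452 mm.
The rigid supports impose zero overall length change; the single axial force P common to all segments must satisfy P Σ Lᵢ/(AᵢEᵢ) = δ_free.
Σ Lᵢ/(AᵢEᵢ) = 725/(1575×201×10³) + 575/(375×44×10³) + 425/(1400×123×10³) = 3.961×10⁻⁵ mm/N.
P = 2.452 / 3.961×10⁻⁵ = 61910 N = 61.91 kN, tensile.

P ≈ 61.9 kN (tensile)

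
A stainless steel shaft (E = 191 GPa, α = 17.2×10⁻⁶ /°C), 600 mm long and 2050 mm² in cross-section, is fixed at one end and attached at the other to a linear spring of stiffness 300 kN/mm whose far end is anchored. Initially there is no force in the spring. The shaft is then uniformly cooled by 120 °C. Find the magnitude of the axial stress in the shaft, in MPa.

σ ≈ 124 MPa (tensile)

Free thermal contraction: δ_free = αΔT L = 17.2×10⁻⁶ × 120 × 600 = 1.238 mm.
With a force P in the spring, the elastic change of the shaft is PL/(AE) and that of the spring is P/k; compatibility requires their sum to equal δ_free.
P [ L/(AE) + 1/k ] = δ_free → P [ 600/(2050×191×10³) + 1/(300×10³) ] = 1.238.
P = 1.238 / 4.866×10⁻⁶ = 254500 N.
σ = P/A = 254500/2050 = 124.2 MPa.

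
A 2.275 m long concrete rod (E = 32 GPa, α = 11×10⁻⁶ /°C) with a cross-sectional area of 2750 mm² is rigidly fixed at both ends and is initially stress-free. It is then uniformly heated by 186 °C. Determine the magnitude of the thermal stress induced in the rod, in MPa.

σ ≈ 65.5 MPa (compressive)

With length fixed, the mechanical strain must cancel the thermal strain αΔT = 11×10⁻⁶ × 186 = 2046×10⁻⁶.
Hence σ = E·αΔT = 32×10³ × 2046×10⁻⁶ = 65.47 MPa, compressive.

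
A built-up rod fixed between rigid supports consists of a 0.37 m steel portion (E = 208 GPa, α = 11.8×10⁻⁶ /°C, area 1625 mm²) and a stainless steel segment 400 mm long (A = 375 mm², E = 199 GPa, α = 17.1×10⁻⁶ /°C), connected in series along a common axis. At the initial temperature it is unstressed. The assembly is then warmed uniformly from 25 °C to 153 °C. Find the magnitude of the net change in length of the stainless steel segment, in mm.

|ΔL| ≈ 0.316 mm

If the supports were absent, the total length change would be Σ αᵢΔT Lᵢ = 11.8×10⁻⁶×128×370 + 17.1×10⁻⁶×128×400 = 1.434 mm.
Since the ends are fixed, an axial force P builds up, equal in every segment, with P · Σ Lᵢ/(AᵢEᵢ) = δ_free.
The series flexibility is Σ Lᵢ/(AᵢEᵢ) = 370/(1625×208×10³) + 400/(375×199×10³) = 6.455×10⁻⁶ mm/N.
P = 1.434 / 6.455×10⁻⁶ = 222200 N = 222.2 kN, compressive.
For the stainless steel segment, free thermal change = 17.1×10⁻⁶×128×400 = 0.8755 mm and elastic change from P = 222200×400/(375×199×10³) = 1.191 mm; these oppose, so the net change is 0.316 mm (segment shortens).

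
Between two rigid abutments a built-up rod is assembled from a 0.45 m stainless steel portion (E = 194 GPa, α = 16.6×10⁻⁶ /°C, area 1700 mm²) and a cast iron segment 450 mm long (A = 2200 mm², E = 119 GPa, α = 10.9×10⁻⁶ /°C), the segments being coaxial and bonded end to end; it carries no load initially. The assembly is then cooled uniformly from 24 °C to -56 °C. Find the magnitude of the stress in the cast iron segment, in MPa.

With the walls removed the bar would change length by δ_free = Σ αᵢΔT Lᵢ = 16.6×10⁻⁶×80×450 + 10.9×10⁻⁶×80×450 = 0.99 mm.
The walls prevent any net length change, so an axial force P (same in every segment) develops. Compatibility: P · Σ Lᵢ/(AᵢEᵢ) = δ_free.
The series flexibility is Σ Lᵢ/(AᵢEᵢ) = 450/(1700×194×10³) + 450/(2200×119×10³) = 3.083×10⁻⁶ mm/N.
P = 0.99 / 3.083×10⁻⁶ = 321100 N = 321.1 kN, tensile.
σ_{cast iron} = P / A = 321100 / 2200 = 145.9 MPa.

σ ≈ 146 MPa (tensile)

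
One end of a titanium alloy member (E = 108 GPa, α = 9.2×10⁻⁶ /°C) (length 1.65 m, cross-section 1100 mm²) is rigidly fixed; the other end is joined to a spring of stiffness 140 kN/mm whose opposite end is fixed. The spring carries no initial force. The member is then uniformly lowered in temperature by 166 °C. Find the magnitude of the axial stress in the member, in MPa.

σ ≈ 109 MPa (tensile)

Free thermal contraction: δ_free = αΔT L = 9.2×10⁻⁶ × 166 × 1650 = 2.52 mm.
Let P be the tensile force in the spring. The member extends elastically by PL/(AE) and the spring stretches by P/k; together these equal δ_free.
So P = δ_free / [L/(AE) + 1/k] = 2.52 / [ 1650/(1100×108×10³) + 1/(140×10³) ].
P = 2.52 / 2.103×10⁻⁵ = 119800 N.
σ = P/A = 119800/1100 = 108.9 MPa.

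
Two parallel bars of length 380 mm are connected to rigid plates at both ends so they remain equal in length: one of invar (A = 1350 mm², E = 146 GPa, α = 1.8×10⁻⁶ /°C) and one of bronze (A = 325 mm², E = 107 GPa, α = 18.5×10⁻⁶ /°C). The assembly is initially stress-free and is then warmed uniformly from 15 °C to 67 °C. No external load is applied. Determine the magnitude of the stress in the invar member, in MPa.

σ ≈ 19 MPa (tensile)

Both members must finish at the same length. With the larger α, the bronze tends to over-expand; the plates restrain it, putting the bronze in compression and the invar in tension. With no external load the two internal forces are equal and opposite, magnitude P.
Compatibility of the two members (thermal + elastic change equal): (α₁ − α₂)ΔT = P·[1/(A₁E₁) + 1/(A₂E₂)].
|α₁ − α₂|·ΔT = 16.7×10⁻⁶ × 52 = 0.0008684.
1/(A₁E₁) + 1/(A₂E₂) = 1/(1350×146×10³) + 1/(325×107×10³) = 3.383×10⁻⁸ N⁻¹.
P = 0.0008684 / 3.383×10⁻⁸ = 25670 N = 25.67 kN.
σ_{invar} = P/A₁ = 25670/1350 = 19.01 MPa, tensile.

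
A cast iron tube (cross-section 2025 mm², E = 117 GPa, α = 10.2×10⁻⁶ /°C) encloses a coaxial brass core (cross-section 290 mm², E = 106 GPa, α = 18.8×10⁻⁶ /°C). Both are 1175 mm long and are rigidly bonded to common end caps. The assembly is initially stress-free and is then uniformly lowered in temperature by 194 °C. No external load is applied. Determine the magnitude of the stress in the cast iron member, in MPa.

σ ≈ 22.4 MPa (compressive)

Both members must finish at the same length. With the larger α, the brass tends to over-contract; the plates restrain it, putting the brass in tension and the cast iron in compression. With no external load the two internal forces are equal and opposite, magnitude P.
Setting the final lengths equal and cancelling L: (α₁ − α₂)ΔT = P/(A₁E₁) + P/(A₂E₂).
|α₁ − α₂|·ΔT = 8.6×10⁻⁶ × 194 = 0.001668.
1/(A₁E₁) + 1/(A₂E₂) = 1/(2025×117×10³) + 1/(290×106×10³) = 3.675×10⁻⁸ N⁻¹.
P = 0.001668 / 3.675×10⁻⁸ = 45400 N = 45.4 kN.
σ_{cast iron} = P/A₁ = 45400/2025 = 22.42 MPa, compressive.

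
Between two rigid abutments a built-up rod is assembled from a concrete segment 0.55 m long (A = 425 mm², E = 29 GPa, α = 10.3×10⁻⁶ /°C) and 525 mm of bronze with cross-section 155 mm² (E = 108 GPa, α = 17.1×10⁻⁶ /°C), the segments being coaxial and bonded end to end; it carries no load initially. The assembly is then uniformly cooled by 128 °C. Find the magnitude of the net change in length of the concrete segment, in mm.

|ΔL| ≈ 0.376 mm

If the supports were absent, the total length change would be Σ αᵢΔT Lᵢ = 10.3×10⁻⁶×128×550 + 17.1×10⁻⁶×128×525 = 1.874 mm.
Since the ends are fixed, an axial force P builds up, equal in every segment, with P · Σ Lᵢ/(AᵢEᵢ) = δ_free.
Σ Lᵢ/(AᵢEᵢ) = 550/(425×29×10³) + 525/(155×108×10³) = 7.599×10⁻⁵ mm/N.
Hence P = δ_free / Σ(L/AE) = 1.874/7.599×10⁻⁵ = 24.67 kN (tensile).
For the concrete segment, free thermal change = 10.3×10⁻⁶×128×550 = 0.7251 mm and elastic change from P = 24670×550/(425×29×10³) = 1.101 mm; these oppose, so the net change is 0.376 mm (segment lengthens).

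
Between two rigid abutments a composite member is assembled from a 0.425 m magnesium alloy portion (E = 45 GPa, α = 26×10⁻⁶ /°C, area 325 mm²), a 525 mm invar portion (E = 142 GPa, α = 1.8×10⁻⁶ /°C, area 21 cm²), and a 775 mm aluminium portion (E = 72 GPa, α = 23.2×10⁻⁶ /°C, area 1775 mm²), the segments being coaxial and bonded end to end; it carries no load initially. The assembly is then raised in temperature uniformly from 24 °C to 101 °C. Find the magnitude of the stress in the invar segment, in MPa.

With the walls removed the bar would change length by δ_free = Σ αᵢΔT Lᵢ = 26×10⁻⁶×77×425 + 1.8×10⁻⁶×77×525 + 23.2×10⁻⁶×77×775 = 2.308 mm.
The rigid supports impose zero overall length change; the single axial force P common to all segments must satisfy P Σ Lᵢ/(AᵢEᵢ) = δ_free.
The series flexibility is Σ Lᵢ/(AᵢEᵢ) = 425/(325×45×10³) + 525/(2100×142×10³) + 775/(1775×72×10³) = 3.688×10⁻⁵ mm/N.
Hence P = δ_free / Σ(L/AE) = 2.308/3.688×10⁻⁵ = 62.58 kN (compressive).
σ_{invar} = P / A = 62580 / 2100 = 29.8 MPa.

σ ≈ 29.8 MPa (compressive)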